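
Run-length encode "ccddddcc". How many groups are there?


Input: ccddddcc
Scanning for consecutive runs:
  Group 1: 'c' x 2 (positions 0-1)
  Group 2: 'd' x 4 (positions 2-5)
  Group 3: 'c' x 2 (positions 6-7)
Total groups: 3

3


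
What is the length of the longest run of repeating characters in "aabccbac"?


Input: "aabccbac"
Scanning for longest run:
  Position 1 ('a'): continues run of 'a', length=2
  Position 2 ('b'): new char, reset run to 1
  Position 3 ('c'): new char, reset run to 1
  Position 4 ('c'): continues run of 'c', length=2
  Position 5 ('b'): new char, reset run to 1
  Position 6 ('a'): new char, reset run to 1
  Position 7 ('c'): new char, reset run to 1
Longest run: 'a' with length 2

2


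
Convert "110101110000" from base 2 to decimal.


Input: "110101110000" in base 2
Positional expansion:
  Digit '1' (value 1) x 2^11 = 2048
  Digit '1' (value 1) x 2^10 = 1024
  Digit '0' (value 0) x 2^9 = 0
  Digit '1' (value 1) x 2^8 = 256
  Digit '0' (value 0) x 2^7 = 0
  Digit '1' (value 1) x 2^6 = 64
  Digit '1' (value 1) x 2^5 = 32
  Digit '1' (value 1) x 2^4 = 16
  Digit '0' (value 0) x 2^3 = 0
  Digit '0' (value 0) x 2^2 = 0
  Digit '0' (value 0) x 2^1 = 0
  Digit '0' (value 0) x 2^0 = 0
Sum = 3440

3440


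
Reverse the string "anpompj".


Input: anpompj
Reading characters right to left:
  Position 6: 'j'
  Position 5: 'p'
  Position 4: 'm'
  Position 3: 'o'
  Position 2: 'p'
  Position 1: 'n'
  Position 0: 'a'
Reversed: jpmopna

jpmopna


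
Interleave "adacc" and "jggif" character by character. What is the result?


Interleaving "adacc" and "jggif":
  Position 0: 'a' from first, 'j' from second => "aj"
  Position 1: 'd' from first, 'g' from second => "dg"
  Position 2: 'a' from first, 'g' from second => "ag"
  Position 3: 'c' from first, 'i' from second => "ci"
  Position 4: 'c' from first, 'f' from second => "cf"
Result: ajdgagcicf

ajdgagcicf


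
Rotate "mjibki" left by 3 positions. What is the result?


Input: "mjibki", rotate left by 3
First 3 characters: "mji"
Remaining characters: "bki"
Concatenate remaining + first: "bki" + "mji" = "bkimji"

bkimji


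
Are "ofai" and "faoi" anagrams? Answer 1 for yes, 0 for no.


Strings: "ofai", "faoi"
Sorted first:  afio
Sorted second: afio
Sorted forms match => anagrams

1


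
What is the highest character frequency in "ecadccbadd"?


Input: ecadccbadd
Character counts:
  'a': 2
  'b': 1
  'c': 3
  'd': 3
  'e': 1
Maximum frequency: 3

3


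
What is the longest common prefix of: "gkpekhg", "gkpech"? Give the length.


Words: gkpekhg, gkpech
  Position 0: all 'g' => match
  Position 1: all 'k' => match
  Position 2: all 'p' => match
  Position 3: all 'e' => match
  Position 4: ('k', 'c') => mismatch, stop
LCP = "gkpe" (length 4)

4


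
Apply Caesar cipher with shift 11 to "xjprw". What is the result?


Caesar cipher: shift "xjprw" by 11
  'x' (pos 23) + 11 = pos 8 = 'i'
  'j' (pos 9) + 11 = pos 20 = 'u'
  'p' (pos 15) + 11 = pos 0 = 'a'
  'r' (pos 17) + 11 = pos 2 = 'c'
  'w' (pos 22) + 11 = pos 7 = 'h'
Result: iuach

iuach


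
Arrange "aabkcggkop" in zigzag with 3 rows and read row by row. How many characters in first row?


Zigzag "aabkcggkop" into 3 rows:
Placing characters:
  'a' => row 0
  'a' => row 1
  'b' => row 2
  'k' => row 1
  'c' => row 0
  'g' => row 1
  'g' => row 2
  'k' => row 1
  'o' => row 0
  'p' => row 1
Rows:
  Row 0: "aco"
  Row 1: "akgkp"
  Row 2: "bg"
First row length: 3

3


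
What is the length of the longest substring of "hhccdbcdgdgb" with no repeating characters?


Input: "hhccdbcdgdgb"
Sliding window (track last position of each char):
  Position 0 ('h'): window [0,0] length 1 -- new best
  Position 1 ('h'): repeat (last at 0), move window start to 1
  Position 1 ('h'): window [1,1] length 1
  Position 2 ('c'): window [1,2] length 2 -- new best
  Position 3 ('c'): repeat (last at 2), move window start to 3
  Position 3 ('c'): window [3,3] length 1
  Position 4 ('d'): window [3,4] length 2
  Position 5 ('b'): window [3,5] length 3 -- new best
  Position 6 ('c'): repeat (last at 3), move window start to 4
  Position 6 ('c'): window [4,6] length 3
  Position 7 ('d'): repeat (last at 4), move window start to 5
  Position 7 ('d'): window [5,7] length 3
  Position 8 ('g'): window [5,8] length 4 -- new best
  Position 9 ('d'): repeat (last at 7), move window start to 8
  Position 9 ('d'): window [8,9] length 2
  Position 10 ('g'): repeat (last at 8), move window start to 9
  Position 10 ('g'): window [9,10] length 2
  Position 11 ('b'): window [9,11] length 3
Longest substring with no repeats: "bcdg" with length 4

4


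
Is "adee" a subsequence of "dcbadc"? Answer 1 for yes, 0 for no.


Check if "adee" is a subsequence of "dcbadc"
Greedy scan:
  Position 0 ('d'): no match needed
  Position 1 ('c'): no match needed
  Position 2 ('b'): no match needed
  Position 3 ('a'): matches sub[0] = 'a'
  Position 4 ('d'): matches sub[1] = 'd'
  Position 5 ('c'): no match needed
Only matched 2/4 characters => not a subsequence

0


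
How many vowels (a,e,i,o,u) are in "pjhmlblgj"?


Input: pjhmlblgj
Checking each character:
  'p' at position 0: consonant
  'j' at position 1: consonant
  'h' at position 2: consonant
  'm' at position 3: consonant
  'l' at position 4: consonant
  'b' at position 5: consonant
  'l' at position 6: consonant
  'g' at position 7: consonant
  'j' at position 8: consonant
Total vowels: 0

0


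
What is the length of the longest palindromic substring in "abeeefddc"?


Input: "abeeefddc"
Checking substrings for palindromes:
  [2:5] "eee" (len 3) => palindrome
  [2:4] "ee" (len 2) => palindrome
  [3:5] "ee" (len 2) => palindrome
  [6:8] "dd" (len 2) => palindrome
Longest palindromic substring: "eee" with length 3

3


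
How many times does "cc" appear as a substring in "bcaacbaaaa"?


Searching for "cc" in "bcaacbaaaa"
Scanning each position:
  Position 0: "bc" => no
  Position 1: "ca" => no
  Position 2: "aa" => no
  Position 3: "ac" => no
  Position 4: "cb" => no
  Position 5: "ba" => no
  Position 6: "aa" => no
  Position 7: "aa" => no
  Position 8: "aa" => no
Total occurrences: 0

0


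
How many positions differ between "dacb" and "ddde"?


Comparing "dacb" and "ddde" position by position:
  Position 0: 'd' vs 'd' => same
  Position 1: 'a' vs 'd' => DIFFER
  Position 2: 'c' vs 'd' => DIFFER
  Position 3: 'b' vs 'e' => DIFFER
Positions that differ: 3

3


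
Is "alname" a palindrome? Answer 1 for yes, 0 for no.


Input: alname
Reversed: emanla
  Compare pos 0 ('a') with pos 5 ('e'): MISMATCH
  Compare pos 1 ('l') with pos 4 ('m'): MISMATCH
  Compare pos 2 ('n') with pos 3 ('a'): MISMATCH
Result: not a palindrome

0


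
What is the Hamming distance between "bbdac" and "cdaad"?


Comparing "bbdac" and "cdaad" position by position:
  Position 0: 'b' vs 'c' => differ
  Position 1: 'b' vs 'd' => differ
  Position 2: 'd' vs 'a' => differ
  Position 3: 'a' vs 'a' => same
  Position 4: 'c' vs 'd' => differ
Total differences (Hamming distance): 4

4


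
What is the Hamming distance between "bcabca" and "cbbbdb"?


Comparing "bcabca" and "cbbbdb" position by position:
  Position 0: 'b' vs 'c' => differ
  Position 1: 'c' vs 'b' => differ
  Position 2: 'a' vs 'b' => differ
  Position 3: 'b' vs 'b' => same
  Position 4: 'c' vs 'd' => differ
  Position 5: 'a' vs 'b' => differ
Total differences (Hamming distance): 5

5


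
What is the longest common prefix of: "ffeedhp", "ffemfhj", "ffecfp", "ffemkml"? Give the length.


Words: ffeedhp, ffemfhj, ffecfp, ffemkml
  Position 0: all 'f' => match
  Position 1: all 'f' => match
  Position 2: all 'e' => match
  Position 3: ('e', 'm', 'c', 'm') => mismatch, stop
LCP = "ffe" (length 3)

3


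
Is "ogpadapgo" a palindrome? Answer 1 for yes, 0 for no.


Input: ogpadapgo
Reversed: ogpadapgo
  Compare pos 0 ('o') with pos 8 ('o'): match
  Compare pos 1 ('g') with pos 7 ('g'): match
  Compare pos 2 ('p') with pos 6 ('p'): match
  Compare pos 3 ('a') with pos 5 ('a'): match
Result: palindrome

1


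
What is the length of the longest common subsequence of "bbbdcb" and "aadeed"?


LCS of "bbbdcb" and "aadeed"
DP table:
           a    a    d    e    e    d
      0    0    0    0    0    0    0
  b   0    0    0    0    0    0    0
  b   0    0    0    0    0    0    0
  b   0    0    0    0    0    0    0
  d   0    0    0    1    1    1    1
  c   0    0    0    1    1    1    1
  b   0    0    0    1    1    1    1
LCS length = dp[6][6] = 1

1


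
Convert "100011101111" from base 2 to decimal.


Input: "100011101111" in base 2
Positional expansion:
  Digit '1' (value 1) x 2^11 = 2048
  Digit '0' (value 0) x 2^10 = 0
  Digit '0' (value 0) x 2^9 = 0
  Digit '0' (value 0) x 2^8 = 0
  Digit '1' (value 1) x 2^7 = 128
  Digit '1' (value 1) x 2^6 = 64
  Digit '1' (value 1) x 2^5 = 32
  Digit '0' (value 0) x 2^4 = 0
  Digit '1' (value 1) x 2^3 = 8
  Digit '1' (value 1) x 2^2 = 4
  Digit '1' (value 1) x 2^1 = 2
  Digit '1' (value 1) x 2^0 = 1
Sum = 2287

2287


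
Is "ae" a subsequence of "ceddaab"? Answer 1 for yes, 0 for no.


Check if "ae" is a subsequence of "ceddaab"
Greedy scan:
  Position 0 ('c'): no match needed
  Position 1 ('e'): no match needed
  Position 2 ('d'): no match needed
  Position 3 ('d'): no match needed
  Position 4 ('a'): matches sub[0] = 'a'
  Position 5 ('a'): no match needed
  Position 6 ('b'): no match needed
Only matched 1/2 characters => not a subsequence

0


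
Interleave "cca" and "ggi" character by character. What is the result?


Interleaving "cca" and "ggi":
  Position 0: 'c' from first, 'g' from second => "cg"
  Position 1: 'c' from first, 'g' from second => "cg"
  Position 2: 'a' from first, 'i' from second => "ai"
Result: cgcgai

cgcgai


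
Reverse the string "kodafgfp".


Input: kodafgfp
Reading characters right to left:
  Position 7: 'p'
  Position 6: 'f'
  Position 5: 'g'
  Position 4: 'f'
  Position 3: 'a'
  Position 2: 'd'
  Position 1: 'o'
  Position 0: 'k'
Reversed: pfgfadok

pfgfadok


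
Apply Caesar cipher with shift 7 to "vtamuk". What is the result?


Caesar cipher: shift "vtamuk" by 7
  'v' (pos 21) + 7 = pos 2 = 'c'
  't' (pos 19) + 7 = pos 0 = 'a'
  'a' (pos 0) + 7 = pos 7 = 'h'
  'm' (pos 12) + 7 = pos 19 = 't'
  'u' (pos 20) + 7 = pos 1 = 'b'
  'k' (pos 10) + 7 = pos 17 = 'r'
Result: cahtbr

cahtbr


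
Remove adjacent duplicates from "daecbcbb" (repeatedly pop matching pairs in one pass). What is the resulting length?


Input: daecbcbb
Stack-based adjacent duplicate removal:
  Read 'd': push. Stack: d
  Read 'a': push. Stack: da
  Read 'e': push. Stack: dae
  Read 'c': push. Stack: daec
  Read 'b': push. Stack: daecb
  Read 'c': push. Stack: daecbc
  Read 'b': push. Stack: daecbcb
  Read 'b': matches stack top 'b' => pop. Stack: daecbc
Final stack: "daecbc" (length 6)

6


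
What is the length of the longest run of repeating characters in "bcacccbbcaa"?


Input: "bcacccbbcaa"
Scanning for longest run:
  Position 1 ('c'): new char, reset run to 1
  Position 2 ('a'): new char, reset run to 1
  Position 3 ('c'): new char, reset run to 1
  Position 4 ('c'): continues run of 'c', length=2
  Position 5 ('c'): continues run of 'c', length=3
  Position 6 ('b'): new char, reset run to 1
  Position 7 ('b'): continues run of 'b', length=2
  Position 8 ('c'): new char, reset run to 1
  Position 9 ('a'): new char, reset run to 1
  Position 10 ('a'): continues run of 'a', length=2
Longest run: 'c' with length 3

3


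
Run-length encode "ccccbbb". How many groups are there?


Input: ccccbbb
Scanning for consecutive runs:
  Group 1: 'c' x 4 (positions 0-3)
  Group 2: 'b' x 3 (positions 4-6)
Total groups: 2

2


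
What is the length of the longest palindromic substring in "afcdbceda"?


Input: "afcdbceda"
Checking substrings for palindromes:
  No multi-char palindromic substrings found
Longest palindromic substring: "a" with length 1

1


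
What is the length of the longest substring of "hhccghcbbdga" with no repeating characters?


Input: "hhccghcbbdga"
Sliding window (track last position of each char):
  Position 0 ('h'): window [0,0] length 1 -- new best
  Position 1 ('h'): repeat (last at 0), move window start to 1
  Position 1 ('h'): window [1,1] length 1
  Position 2 ('c'): window [1,2] length 2 -- new best
  Position 3 ('c'): repeat (last at 2), move window start to 3
  Position 3 ('c'): window [3,3] length 1
  Position 4 ('g'): window [3,4] length 2
  Position 5 ('h'): window [3,5] length 3 -- new best
  Position 6 ('c'): repeat (last at 3), move window start to 4
  Position 6 ('c'): window [4,6] length 3
  Position 7 ('b'): window [4,7] length 4 -- new best
  Position 8 ('b'): repeat (last at 7), move window start to 8
  Position 8 ('b'): window [8,8] length 1
  Position 9 ('d'): window [8,9] length 2
  Position 10 ('g'): window [8,10] length 3
  Position 11 ('a'): window [8,11] length 4
Longest substring with no repeats: "ghcb" with length 4

4


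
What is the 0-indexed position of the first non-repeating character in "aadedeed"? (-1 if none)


Input: aadedeed
Character frequencies:
  'a': 2
  'd': 3
  'e': 3
Scanning left to right for freq == 1:
  Position 0 ('a'): freq=2, skip
  Position 1 ('a'): freq=2, skip
  Position 2 ('d'): freq=3, skip
  Position 3 ('e'): freq=3, skip
  Position 4 ('d'): freq=3, skip
  Position 5 ('e'): freq=3, skip
  Position 6 ('e'): freq=3, skip
  Position 7 ('d'): freq=3, skip
  No unique character found => answer = -1

-1


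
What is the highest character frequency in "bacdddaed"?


Input: bacdddaed
Character counts:
  'a': 2
  'b': 1
  'c': 1
  'd': 4
  'e': 1
Maximum frequency: 4

4


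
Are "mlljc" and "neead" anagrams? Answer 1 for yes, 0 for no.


Strings: "mlljc", "neead"
Sorted first:  cjllm
Sorted second: adeen
Differ at position 0: 'c' vs 'a' => not anagrams

0


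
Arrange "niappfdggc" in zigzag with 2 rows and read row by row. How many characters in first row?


Zigzag "niappfdggc" into 2 rows:
Placing characters:
  'n' => row 0
  'i' => row 1
  'a' => row 0
  'p' => row 1
  'p' => row 0
  'f' => row 1
  'd' => row 0
  'g' => row 1
  'g' => row 0
  'c' => row 1
Rows:
  Row 0: "napdg"
  Row 1: "ipfgc"
First row length: 5

5


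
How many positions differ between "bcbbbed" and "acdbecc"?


Comparing "bcbbbed" and "acdbecc" position by position:
  Position 0: 'b' vs 'a' => DIFFER
  Position 1: 'c' vs 'c' => same
  Position 2: 'b' vs 'd' => DIFFER
  Position 3: 'b' vs 'b' => same
  Position 4: 'b' vs 'e' => DIFFER
  Position 5: 'e' vs 'c' => DIFFER
  Position 6: 'd' vs 'c' => DIFFER
Positions that differ: 5

5


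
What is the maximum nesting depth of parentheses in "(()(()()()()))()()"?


Input: "(()(()()()()))()()"
Tracking depth:
  Position 0 '(': depth becomes 1
  Position 1 '(': depth becomes 2
  Position 2 ')': depth becomes 1
  Position 3 '(': depth becomes 2
  Position 4 '(': depth becomes 3
  Position 5 ')': depth becomes 2
  Position 6 '(': depth becomes 3
  Position 7 ')': depth becomes 2
  Position 8 '(': depth becomes 3
  Position 9 ')': depth becomes 2
  Position 10 '(': depth becomes 3
  Position 11 ')': depth becomes 2
  Position 12 ')': depth becomes 1
  Position 13 ')': depth becomes 0
  Position 14 '(': depth becomes 1
  Position 15 ')': depth becomes 0
  Position 16 '(': depth becomes 1
  Position 17 ')': depth becomes 0
Maximum depth reached: 3

3


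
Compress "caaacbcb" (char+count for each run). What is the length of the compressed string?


Input: caaacbcb
Runs:
  'c' x 1 => "c1"
  'a' x 3 => "a3"
  'c' x 1 => "c1"
  'b' x 1 => "b1"
  'c' x 1 => "c1"
  'b' x 1 => "b1"
Compressed: "c1a3c1b1c1b1"
Compressed length: 12

12


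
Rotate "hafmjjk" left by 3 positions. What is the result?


Input: "hafmjjk", rotate left by 3
First 3 characters: "haf"
Remaining characters: "mjjk"
Concatenate remaining + first: "mjjk" + "haf" = "mjjkhaf"

mjjkhaf


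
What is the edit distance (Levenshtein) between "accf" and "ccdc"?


Computing edit distance: "accf" -> "ccdc"
DP table:
           c    c    d    c
      0    1    2    3    4
  a   1    1    2    3    4
  c   2    1    1    2    3
  c   3    2    1    2    2
  f   4    3    2    2    3
Edit distance = dp[4][4] = 3

3


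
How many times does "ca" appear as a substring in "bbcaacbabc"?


Searching for "ca" in "bbcaacbabc"
Scanning each position:
  Position 0: "bb" => no
  Position 1: "bc" => no
  Position 2: "ca" => MATCH
  Position 3: "aa" => no
  Position 4: "ac" => no
  Position 5: "cb" => no
  Position 6: "ba" => no
  Position 7: "ab" => no
  Position 8: "bc" => no
Total occurrences: 1

1


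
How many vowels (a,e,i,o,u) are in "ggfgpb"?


Input: ggfgpb
Checking each character:
  'g' at position 0: consonant
  'g' at position 1: consonant
  'f' at position 2: consonant
  'g' at position 3: consonant
  'p' at position 4: consonant
  'b' at position 5: consonant
Total vowels: 0

0


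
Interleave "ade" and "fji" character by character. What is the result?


Interleaving "ade" and "fji":
  Position 0: 'a' from first, 'f' from second => "af"
  Position 1: 'd' from first, 'j' from second => "dj"
  Position 2: 'e' from first, 'i' from second => "ei"
Result: afdjei

afdjei


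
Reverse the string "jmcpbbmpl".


Input: jmcpbbmpl
Reading characters right to left:
  Position 8: 'l'
  Position 7: 'p'
  Position 6: 'm'
  Position 5: 'b'
  Position 4: 'b'
  Position 3: 'p'
  Position 2: 'c'
  Position 1: 'm'
  Position 0: 'j'
Reversed: lpmbbpcmj

lpmbbpcmj


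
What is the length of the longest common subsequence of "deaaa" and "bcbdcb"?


LCS of "deaaa" and "bcbdcb"
DP table:
           b    c    b    d    c    b
      0    0    0    0    0    0    0
  d   0    0    0    0    1    1    1
  e   0    0    0    0    1    1    1
  a   0    0    0    0    1    1    1
  a   0    0    0    0    1    1    1
  a   0    0    0    0    1    1    1
LCS length = dp[5][6] = 1

1


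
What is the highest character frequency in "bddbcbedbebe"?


Input: bddbcbedbebe
Character counts:
  'b': 5
  'c': 1
  'd': 3
  'e': 3
Maximum frequency: 5

5


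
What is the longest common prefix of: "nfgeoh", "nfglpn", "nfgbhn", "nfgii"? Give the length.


Words: nfgeoh, nfglpn, nfgbhn, nfgii
  Position 0: all 'n' => match
  Position 1: all 'f' => match
  Position 2: all 'g' => match
  Position 3: ('e', 'l', 'b', 'i') => mismatch, stop
LCP = "nfg" (length 3)

3


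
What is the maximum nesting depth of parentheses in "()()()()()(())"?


Input: "()()()()()(())"
Tracking depth:
  Position 0 '(': depth becomes 1
  Position 1 ')': depth becomes 0
  Position 2 '(': depth becomes 1
  Position 3 ')': depth becomes 0
  Position 4 '(': depth becomes 1
  Position 5 ')': depth becomes 0
  Position 6 '(': depth becomes 1
  Position 7 ')': depth becomes 0
  Position 8 '(': depth becomes 1
  Position 9 ')': depth becomes 0
  Position 10 '(': depth becomes 1
  Position 11 '(': depth becomes 2
  Position 12 ')': depth becomes 1
  Position 13 ')': depth becomes 0
Maximum depth reached: 2

2


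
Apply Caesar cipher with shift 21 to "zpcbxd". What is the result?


Caesar cipher: shift "zpcbxd" by 21
  'z' (pos 25) + 21 = pos 20 = 'u'
  'p' (pos 15) + 21 = pos 10 = 'k'
  'c' (pos 2) + 21 = pos 23 = 'x'
  'b' (pos 1) + 21 = pos 22 = 'w'
  'x' (pos 23) + 21 = pos 18 = 's'
  'd' (pos 3) + 21 = pos 24 = 'y'
Result: ukxwsy

ukxwsy


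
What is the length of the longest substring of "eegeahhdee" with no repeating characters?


Input: "eegeahhdee"
Sliding window (track last position of each char):
  Position 0 ('e'): window [0,0] length 1 -- new best
  Position 1 ('e'): repeat (last at 0), move window start to 1
  Position 1 ('e'): window [1,1] length 1
  Position 2 ('g'): window [1,2] length 2 -- new best
  Position 3 ('e'): repeat (last at 1), move window start to 2
  Position 3 ('e'): window [2,3] length 2
  Position 4 ('a'): window [2,4] length 3 -- new best
  Position 5 ('h'): window [2,5] length 4 -- new best
  Position 6 ('h'): repeat (last at 5), move window start to 6
  Position 6 ('h'): window [6,6] length 1
  Position 7 ('d'): window [6,7] length 2
  Position 8 ('e'): window [6,8] length 3
  Position 9 ('e'): repeat (last at 8), move window start to 9
  Position 9 ('e'): window [9,9] length 1
Longest substring with no repeats: "geah" with length 4

4


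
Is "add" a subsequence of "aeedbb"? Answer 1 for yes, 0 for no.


Check if "add" is a subsequence of "aeedbb"
Greedy scan:
  Position 0 ('a'): matches sub[0] = 'a'
  Position 1 ('e'): no match needed
  Position 2 ('e'): no match needed
  Position 3 ('d'): matches sub[1] = 'd'
  Position 4 ('b'): no match needed
  Position 5 ('b'): no match needed
Only matched 2/3 characters => not a subsequence

0


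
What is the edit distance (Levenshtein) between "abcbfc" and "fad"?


Computing edit distance: "abcbfc" -> "fad"
DP table:
           f    a    d
      0    1    2    3
  a   1    1    1    2
  b   2    2    2    2
  c   3    3    3    3
  b   4    4    4    4
  f   5    4    5    5
  c   6    5    5    6
Edit distance = dp[6][3] = 6

6


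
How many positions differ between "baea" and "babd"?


Comparing "baea" and "babd" position by position:
  Position 0: 'b' vs 'b' => same
  Position 1: 'a' vs 'a' => same
  Position 2: 'e' vs 'b' => DIFFER
  Position 3: 'a' vs 'd' => DIFFER
Positions that differ: 2

2


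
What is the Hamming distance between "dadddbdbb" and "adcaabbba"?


Comparing "dadddbdbb" and "adcaabbba" position by position:
  Position 0: 'd' vs 'a' => differ
  Position 1: 'a' vs 'd' => differ
  Position 2: 'd' vs 'c' => differ
  Position 3: 'd' vs 'a' => differ
  Position 4: 'd' vs 'a' => differ
  Position 5: 'b' vs 'b' => same
  Position 6: 'd' vs 'b' => differ
  Position 7: 'b' vs 'b' => same
  Position 8: 'b' vs 'a' => differ
Total differences (Hamming distance): 7

7


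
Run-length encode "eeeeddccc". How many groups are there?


Input: eeeeddccc
Scanning for consecutive runs:
  Group 1: 'e' x 4 (positions 0-3)
  Group 2: 'd' x 2 (positions 4-5)
  Group 3: 'c' x 3 (positions 6-8)
Total groups: 3

3


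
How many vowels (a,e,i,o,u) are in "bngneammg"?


Input: bngneammg
Checking each character:
  'b' at position 0: consonant
  'n' at position 1: consonant
  'g' at position 2: consonant
  'n' at position 3: consonant
  'e' at position 4: vowel (running total: 1)
  'a' at position 5: vowel (running total: 2)
  'm' at position 6: consonant
  'm' at position 7: consonant
  'g' at position 8: consonant
Total vowels: 2

2


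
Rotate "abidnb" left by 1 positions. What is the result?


Input: "abidnb", rotate left by 1
First 1 characters: "a"
Remaining characters: "bidnb"
Concatenate remaining + first: "bidnb" + "a" = "bidnba"

bidnba


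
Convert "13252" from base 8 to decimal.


Input: "13252" in base 8
Positional expansion:
  Digit '1' (value 1) x 8^4 = 4096
  Digit '3' (value 3) x 8^3 = 1536
  Digit '2' (value 2) x 8^2 = 128
  Digit '5' (value 5) x 8^1 = 40
  Digit '2' (value 2) x 8^0 = 2
Sum = 5802

5802


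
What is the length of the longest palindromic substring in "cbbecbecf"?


Input: "cbbecbecf"
Checking substrings for palindromes:
  [1:3] "bb" (len 2) => palindrome
Longest palindromic substring: "bb" with length 2

2


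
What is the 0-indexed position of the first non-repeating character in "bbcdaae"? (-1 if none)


Input: bbcdaae
Character frequencies:
  'a': 2
  'b': 2
  'c': 1
  'd': 1
  'e': 1
Scanning left to right for freq == 1:
  Position 0 ('b'): freq=2, skip
  Position 1 ('b'): freq=2, skip
  Position 2 ('c'): unique! => answer = 2

2


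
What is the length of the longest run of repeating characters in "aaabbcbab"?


Input: "aaabbcbab"
Scanning for longest run:
  Position 1 ('a'): continues run of 'a', length=2
  Position 2 ('a'): continues run of 'a', length=3
  Position 3 ('b'): new char, reset run to 1
  Position 4 ('b'): continues run of 'b', length=2
  Position 5 ('c'): new char, reset run to 1
  Position 6 ('b'): new char, reset run to 1
  Position 7 ('a'): new char, reset run to 1
  Position 8 ('b'): new char, reset run to 1
Longest run: 'a' with length 3

3


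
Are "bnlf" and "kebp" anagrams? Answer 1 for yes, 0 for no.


Strings: "bnlf", "kebp"
Sorted first:  bfln
Sorted second: bekp
Differ at position 1: 'f' vs 'e' => not anagrams

0


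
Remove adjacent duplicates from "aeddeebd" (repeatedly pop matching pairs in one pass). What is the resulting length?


Input: aeddeebd
Stack-based adjacent duplicate removal:
  Read 'a': push. Stack: a
  Read 'e': push. Stack: ae
  Read 'd': push. Stack: aed
  Read 'd': matches stack top 'd' => pop. Stack: ae
  Read 'e': matches stack top 'e' => pop. Stack: a
  Read 'e': push. Stack: ae
  Read 'b': push. Stack: aeb
  Read 'd': push. Stack: aebd
Final stack: "aebd" (length 4)

4


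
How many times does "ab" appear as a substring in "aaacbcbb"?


Searching for "ab" in "aaacbcbb"
Scanning each position:
  Position 0: "aa" => no
  Position 1: "aa" => no
  Position 2: "ac" => no
  Position 3: "cb" => no
  Position 4: "bc" => no
  Position 5: "cb" => no
  Position 6: "bb" => no
Total occurrences: 0

0


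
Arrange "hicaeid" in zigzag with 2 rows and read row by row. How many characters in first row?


Zigzag "hicaeid" into 2 rows:
Placing characters:
  'h' => row 0
  'i' => row 1
  'c' => row 0
  'a' => row 1
  'e' => row 0
  'i' => row 1
  'd' => row 0
Rows:
  Row 0: "hced"
  Row 1: "iai"
First row length: 4

4


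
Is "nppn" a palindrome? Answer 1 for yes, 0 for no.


Input: nppn
Reversed: nppn
  Compare pos 0 ('n') with pos 3 ('n'): match
  Compare pos 1 ('p') with pos 2 ('p'): match
Result: palindrome

1


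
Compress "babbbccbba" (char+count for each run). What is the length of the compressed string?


Input: babbbccbba
Runs:
  'b' x 1 => "b1"
  'a' x 1 => "a1"
  'b' x 3 => "b3"
  'c' x 2 => "c2"
  'b' x 2 => "b2"
  'a' x 1 => "a1"
Compressed: "b1a1b3c2b2a1"
Compressed length: 12

12


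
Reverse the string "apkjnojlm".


Input: apkjnojlm
Reading characters right to left:
  Position 8: 'm'
  Position 7: 'l'
  Position 6: 'j'
  Position 5: 'o'
  Position 4: 'n'
  Position 3: 'j'
  Position 2: 'k'
  Position 1: 'p'
  Position 0: 'a'
Reversed: mljonjkpa

mljonjkpa


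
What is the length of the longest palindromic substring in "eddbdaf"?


Input: "eddbdaf"
Checking substrings for palindromes:
  [2:5] "dbd" (len 3) => palindrome
  [1:3] "dd" (len 2) => palindrome
Longest palindromic substring: "dbd" with length 3

3


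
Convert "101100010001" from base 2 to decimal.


Input: "101100010001" in base 2
Positional expansion:
  Digit '1' (value 1) x 2^11 = 2048
  Digit '0' (value 0) x 2^10 = 0
  Digit '1' (value 1) x 2^9 = 512
  Digit '1' (value 1) x 2^8 = 256
  Digit '0' (value 0) x 2^7 = 0
  Digit '0' (value 0) x 2^6 = 0
  Digit '0' (value 0) x 2^5 = 0
  Digit '1' (value 1) x 2^4 = 16
  Digit '0' (value 0) x 2^3 = 0
  Digit '0' (value 0) x 2^2 = 0
  Digit '0' (value 0) x 2^1 = 0
  Digit '1' (value 1) x 2^0 = 1
Sum = 2833

2833


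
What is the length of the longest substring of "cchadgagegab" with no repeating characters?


Input: "cchadgagegab"
Sliding window (track last position of each char):
  Position 0 ('c'): window [0,0] length 1 -- new best
  Position 1 ('c'): repeat (last at 0), move window start to 1
  Position 1 ('c'): window [1,1] length 1
  Position 2 ('h'): window [1,2] length 2 -- new best
  Position 3 ('a'): window [1,3] length 3 -- new best
  Position 4 ('d'): window [1,4] length 4 -- new best
  Position 5 ('g'): window [1,5] length 5 -- new best
  Position 6 ('a'): repeat (last at 3), move window start to 4
  Position 6 ('a'): window [4,6] length 3
  Position 7 ('g'): repeat (last at 5), move window start to 6
  Position 7 ('g'): window [6,7] length 2
  Position 8 ('e'): window [6,8] length 3
  Position 9 ('g'): repeat (last at 7), move window start to 8
  Position 9 ('g'): window [8,9] length 2
  Position 10 ('a'): window [8,10] length 3
  Position 11 ('b'): window [8,11] length 4
Longest substring with no repeats: "chadg" with length 5

5


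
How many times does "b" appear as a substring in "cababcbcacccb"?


Searching for "b" in "cababcbcacccb"
Scanning each position:
  Position 0: "c" => no
  Position 1: "a" => no
  Position 2: "b" => MATCH
  Position 3: "a" => no
  Position 4: "b" => MATCH
  Position 5: "c" => no
  Position 6: "b" => MATCH
  Position 7: "c" => no
  Position 8: "a" => no
  Position 9: "c" => no
  Position 10: "c" => no
  Position 11: "c" => no
  Position 12: "b" => MATCH
Total occurrences: 4

4


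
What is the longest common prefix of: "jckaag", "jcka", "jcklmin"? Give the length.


Words: jckaag, jcka, jcklmin
  Position 0: all 'j' => match
  Position 1: all 'c' => match
  Position 2: all 'k' => match
  Position 3: ('a', 'a', 'l') => mismatch, stop
LCP = "jck" (length 3)

3


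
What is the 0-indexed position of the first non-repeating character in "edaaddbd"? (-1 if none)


Input: edaaddbd
Character frequencies:
  'a': 2
  'b': 1
  'd': 4
  'e': 1
Scanning left to right for freq == 1:
  Position 0 ('e'): unique! => answer = 0

0


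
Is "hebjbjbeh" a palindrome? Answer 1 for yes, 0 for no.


Input: hebjbjbeh
Reversed: hebjbjbeh
  Compare pos 0 ('h') with pos 8 ('h'): match
  Compare pos 1 ('e') with pos 7 ('e'): match
  Compare pos 2 ('b') with pos 6 ('b'): match
  Compare pos 3 ('j') with pos 5 ('j'): match
Result: palindrome

1


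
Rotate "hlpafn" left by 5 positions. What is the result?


Input: "hlpafn", rotate left by 5
First 5 characters: "hlpaf"
Remaining characters: "n"
Concatenate remaining + first: "n" + "hlpaf" = "nhlpaf"

nhlpaf


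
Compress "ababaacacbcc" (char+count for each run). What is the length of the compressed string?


Input: ababaacacbcc
Runs:
  'a' x 1 => "a1"
  'b' x 1 => "b1"
  'a' x 1 => "a1"
  'b' x 1 => "b1"
  'a' x 2 => "a2"
  'c' x 1 => "c1"
  'a' x 1 => "a1"
  'c' x 1 => "c1"
  'b' x 1 => "b1"
  'c' x 2 => "c2"
Compressed: "a1b1a1b1a2c1a1c1b1c2"
Compressed length: 20

20


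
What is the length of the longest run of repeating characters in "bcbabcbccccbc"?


Input: "bcbabcbccccbc"
Scanning for longest run:
  Position 1 ('c'): new char, reset run to 1
  Position 2 ('b'): new char, reset run to 1
  Position 3 ('a'): new char, reset run to 1
  Position 4 ('b'): new char, reset run to 1
  Position 5 ('c'): new char, reset run to 1
  Position 6 ('b'): new char, reset run to 1
  Position 7 ('c'): new char, reset run to 1
  Position 8 ('c'): continues run of 'c', length=2
  Position 9 ('c'): continues run of 'c', length=3
  Position 10 ('c'): continues run of 'c', length=4
  Position 11 ('b'): new char, reset run to 1
  Position 12 ('c'): new char, reset run to 1
Longest run: 'c' with length 4

4


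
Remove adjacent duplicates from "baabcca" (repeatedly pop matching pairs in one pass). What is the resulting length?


Input: baabcca
Stack-based adjacent duplicate removal:
  Read 'b': push. Stack: b
  Read 'a': push. Stack: ba
  Read 'a': matches stack top 'a' => pop. Stack: b
  Read 'b': matches stack top 'b' => pop. Stack: (empty)
  Read 'c': push. Stack: c
  Read 'c': matches stack top 'c' => pop. Stack: (empty)
  Read 'a': push. Stack: a
Final stack: "a" (length 1)

1


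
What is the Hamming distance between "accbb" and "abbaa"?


Comparing "accbb" and "abbaa" position by position:
  Position 0: 'a' vs 'a' => same
  Position 1: 'c' vs 'b' => differ
  Position 2: 'c' vs 'b' => differ
  Position 3: 'b' vs 'a' => differ
  Position 4: 'b' vs 'a' => differ
Total differences (Hamming distance): 4

4


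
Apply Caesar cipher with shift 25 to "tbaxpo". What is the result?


Caesar cipher: shift "tbaxpo" by 25
  't' (pos 19) + 25 = pos 18 = 's'
  'b' (pos 1) + 25 = pos 0 = 'a'
  'a' (pos 0) + 25 = pos 25 = 'z'
  'x' (pos 23) + 25 = pos 22 = 'w'
  'p' (pos 15) + 25 = pos 14 = 'o'
  'o' (pos 14) + 25 = pos 13 = 'n'
Result: sazwon

sazwon


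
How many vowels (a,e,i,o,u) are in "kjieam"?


Input: kjieam
Checking each character:
  'k' at position 0: consonant
  'j' at position 1: consonant
  'i' at position 2: vowel (running total: 1)
  'e' at position 3: vowel (running total: 2)
  'a' at position 4: vowel (running total: 3)
  'm' at position 5: consonant
Total vowels: 3

3


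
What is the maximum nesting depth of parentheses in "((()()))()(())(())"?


Input: "((()()))()(())(())"
Tracking depth:
  Position 0 '(': depth becomes 1
  Position 1 '(': depth becomes 2
  Position 2 '(': depth becomes 3
  Position 3 ')': depth becomes 2
  Position 4 '(': depth becomes 3
  Position 5 ')': depth becomes 2
  Position 6 ')': depth becomes 1
  Position 7 ')': depth becomes 0
  Position 8 '(': depth becomes 1
  Position 9 ')': depth becomes 0
  Position 10 '(': depth becomes 1
  Position 11 '(': depth becomes 2
  Position 12 ')': depth becomes 1
  Position 13 ')': depth becomes 0
  Position 14 '(': depth becomes 1
  Position 15 '(': depth becomes 2
  Position 16 ')': depth becomes 1
  Position 17 ')': depth becomes 0
Maximum depth reached: 3

3


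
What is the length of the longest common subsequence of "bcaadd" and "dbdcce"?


LCS of "bcaadd" and "dbdcce"
DP table:
           d    b    d    c    c    e
      0    0    0    0    0    0    0
  b   0    0    1    1    1    1    1
  c   0    0    1    1    2    2    2
  a   0    0    1    1    2    2    2
  a   0    0    1    1    2    2    2
  d   0    1    1    2    2    2    2
  d   0    1    1    2    2    2    2
LCS length = dp[6][6] = 2

2


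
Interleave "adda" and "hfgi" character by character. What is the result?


Interleaving "adda" and "hfgi":
  Position 0: 'a' from first, 'h' from second => "ah"
  Position 1: 'd' from first, 'f' from second => "df"
  Position 2: 'd' from first, 'g' from second => "dg"
  Position 3: 'a' from first, 'i' from second => "ai"
Result: ahdfdgai

ahdfdgai


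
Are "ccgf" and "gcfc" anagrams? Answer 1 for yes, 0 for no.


Strings: "ccgf", "gcfc"
Sorted first:  ccfg
Sorted second: ccfg
Sorted forms match => anagrams

1


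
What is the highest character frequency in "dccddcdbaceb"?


Input: dccddcdbaceb
Character counts:
  'a': 1
  'b': 2
  'c': 4
  'd': 4
  'e': 1
Maximum frequency: 4

4


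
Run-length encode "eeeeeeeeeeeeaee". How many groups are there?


Input: eeeeeeeeeeeeaee
Scanning for consecutive runs:
  Group 1: 'e' x 12 (positions 0-11)
  Group 2: 'a' x 1 (positions 12-12)
  Group 3: 'e' x 2 (positions 13-14)
Total groups: 3

3


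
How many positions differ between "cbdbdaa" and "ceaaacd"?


Comparing "cbdbdaa" and "ceaaacd" position by position:
  Position 0: 'c' vs 'c' => same
  Position 1: 'b' vs 'e' => DIFFER
  Position 2: 'd' vs 'a' => DIFFER
  Position 3: 'b' vs 'a' => DIFFER
  Position 4: 'd' vs 'a' => DIFFER
  Position 5: 'a' vs 'c' => DIFFER
  Position 6: 'a' vs 'd' => DIFFER
Positions that differ: 6

6


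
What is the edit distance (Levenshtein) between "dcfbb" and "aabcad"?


Computing edit distance: "dcfbb" -> "aabcad"
DP table:
           a    a    b    c    a    d
      0    1    2    3    4    5    6
  d   1    1    2    3    4    5    5
  c   2    2    2    3    3    4    5
  f   3    3    3    3    4    4    5
  b   4    4    4    3    4    5    5
  b   5    5    5    4    4    5    6
Edit distance = dp[5][6] = 6

6


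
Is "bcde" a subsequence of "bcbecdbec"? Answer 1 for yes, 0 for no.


Check if "bcde" is a subsequence of "bcbecdbec"
Greedy scan:
  Position 0 ('b'): matches sub[0] = 'b'
  Position 1 ('c'): matches sub[1] = 'c'
  Position 2 ('b'): no match needed
  Position 3 ('e'): no match needed
  Position 4 ('c'): no match needed
  Position 5 ('d'): matches sub[2] = 'd'
  Position 6 ('b'): no match needed
  Position 7 ('e'): matches sub[3] = 'e'
  Position 8 ('c'): no match needed
All 4 characters matched => is a subsequence

1


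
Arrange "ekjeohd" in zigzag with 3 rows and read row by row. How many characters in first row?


Zigzag "ekjeohd" into 3 rows:
Placing characters:
  'e' => row 0
  'k' => row 1
  'j' => row 2
  'e' => row 1
  'o' => row 0
  'h' => row 1
  'd' => row 2
Rows:
  Row 0: "eo"
  Row 1: "keh"
  Row 2: "jd"
First row length: 2

2


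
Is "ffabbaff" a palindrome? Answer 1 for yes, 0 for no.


Input: ffabbaff
Reversed: ffabbaff
  Compare pos 0 ('f') with pos 7 ('f'): match
  Compare pos 1 ('f') with pos 6 ('f'): match
  Compare pos 2 ('a') with pos 5 ('a'): match
  Compare pos 3 ('b') with pos 4 ('b'): match
Result: palindrome

1


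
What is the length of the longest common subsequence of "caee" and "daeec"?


LCS of "caee" and "daeec"
DP table:
           d    a    e    e    c
      0    0    0    0    0    0
  c   0    0    0    0    0    1
  a   0    0    1    1    1    1
  e   0    0    1    2    2    2
  e   0    0    1    2    3    3
LCS length = dp[4][5] = 3

3


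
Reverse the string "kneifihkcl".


Input: kneifihkcl
Reading characters right to left:
  Position 9: 'l'
  Position 8: 'c'
  Position 7: 'k'
  Position 6: 'h'
  Position 5: 'i'
  Position 4: 'f'
  Position 3: 'i'
  Position 2: 'e'
  Position 1: 'n'
  Position 0: 'k'
Reversed: lckhifienk

lckhifienk


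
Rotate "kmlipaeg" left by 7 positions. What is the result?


Input: "kmlipaeg", rotate left by 7
First 7 characters: "kmlipae"
Remaining characters: "g"
Concatenate remaining + first: "g" + "kmlipae" = "gkmlipae"

gkmlipae


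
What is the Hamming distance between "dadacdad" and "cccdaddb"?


Comparing "dadacdad" and "cccdaddb" position by position:
  Position 0: 'd' vs 'c' => differ
  Position 1: 'a' vs 'c' => differ
  Position 2: 'd' vs 'c' => differ
  Position 3: 'a' vs 'd' => differ
  Position 4: 'c' vs 'a' => differ
  Position 5: 'd' vs 'd' => same
  Position 6: 'a' vs 'd' => differ
  Position 7: 'd' vs 'b' => differ
Total differences (Hamming distance): 7

7


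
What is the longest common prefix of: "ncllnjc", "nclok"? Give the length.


Words: ncllnjc, nclok
  Position 0: all 'n' => match
  Position 1: all 'c' => match
  Position 2: all 'l' => match
  Position 3: ('l', 'o') => mismatch, stop
LCP = "ncl" (length 3)

3


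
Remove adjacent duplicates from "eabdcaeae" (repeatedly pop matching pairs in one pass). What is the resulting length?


Input: eabdcaeae
Stack-based adjacent duplicate removal:
  Read 'e': push. Stack: e
  Read 'a': push. Stack: ea
  Read 'b': push. Stack: eab
  Read 'd': push. Stack: eabd
  Read 'c': push. Stack: eabdc
  Read 'a': push. Stack: eabdca
  Read 'e': push. Stack: eabdcae
  Read 'a': push. Stack: eabdcaea
  Read 'e': push. Stack: eabdcaeae
Final stack: "eabdcaeae" (length 9)

9


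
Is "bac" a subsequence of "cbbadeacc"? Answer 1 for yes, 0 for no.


Check if "bac" is a subsequence of "cbbadeacc"
Greedy scan:
  Position 0 ('c'): no match needed
  Position 1 ('b'): matches sub[0] = 'b'
  Position 2 ('b'): no match needed
  Position 3 ('a'): matches sub[1] = 'a'
  Position 4 ('d'): no match needed
  Position 5 ('e'): no match needed
  Position 6 ('a'): no match needed
  Position 7 ('c'): matches sub[2] = 'c'
  Position 8 ('c'): no match needed
All 3 characters matched => is a subsequence

1


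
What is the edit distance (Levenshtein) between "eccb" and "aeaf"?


Computing edit distance: "eccb" -> "aeaf"
DP table:
           a    e    a    f
      0    1    2    3    4
  e   1    1    1    2    3
  c   2    2    2    2    3
  c   3    3    3    3    3
  b   4    4    4    4    4
Edit distance = dp[4][4] = 4

4


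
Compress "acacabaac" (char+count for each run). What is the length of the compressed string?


Input: acacabaac
Runs:
  'a' x 1 => "a1"
  'c' x 1 => "c1"
  'a' x 1 => "a1"
  'c' x 1 => "c1"
  'a' x 1 => "a1"
  'b' x 1 => "b1"
  'a' x 2 => "a2"
  'c' x 1 => "c1"
Compressed: "a1c1a1c1a1b1a2c1"
Compressed length: 16

16


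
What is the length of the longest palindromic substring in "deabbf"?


Input: "deabbf"
Checking substrings for palindromes:
  [3:5] "bb" (len 2) => palindrome
Longest palindromic substring: "bb" with length 2

2
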